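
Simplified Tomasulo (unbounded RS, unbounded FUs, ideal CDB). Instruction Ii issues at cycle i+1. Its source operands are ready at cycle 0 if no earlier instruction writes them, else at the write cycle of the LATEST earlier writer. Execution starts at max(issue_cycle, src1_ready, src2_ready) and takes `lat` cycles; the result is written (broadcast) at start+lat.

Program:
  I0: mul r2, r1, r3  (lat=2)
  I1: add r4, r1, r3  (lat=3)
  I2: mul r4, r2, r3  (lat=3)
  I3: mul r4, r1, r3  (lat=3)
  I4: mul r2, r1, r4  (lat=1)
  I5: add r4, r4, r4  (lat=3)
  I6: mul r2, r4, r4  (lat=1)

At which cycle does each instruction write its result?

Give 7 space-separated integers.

Answer: 3 5 6 7 8 10 11

Derivation:
I0 mul r2: issue@1 deps=(None,None) exec_start@1 write@3
I1 add r4: issue@2 deps=(None,None) exec_start@2 write@5
I2 mul r4: issue@3 deps=(0,None) exec_start@3 write@6
I3 mul r4: issue@4 deps=(None,None) exec_start@4 write@7
I4 mul r2: issue@5 deps=(None,3) exec_start@7 write@8
I5 add r4: issue@6 deps=(3,3) exec_start@7 write@10
I6 mul r2: issue@7 deps=(5,5) exec_start@10 write@11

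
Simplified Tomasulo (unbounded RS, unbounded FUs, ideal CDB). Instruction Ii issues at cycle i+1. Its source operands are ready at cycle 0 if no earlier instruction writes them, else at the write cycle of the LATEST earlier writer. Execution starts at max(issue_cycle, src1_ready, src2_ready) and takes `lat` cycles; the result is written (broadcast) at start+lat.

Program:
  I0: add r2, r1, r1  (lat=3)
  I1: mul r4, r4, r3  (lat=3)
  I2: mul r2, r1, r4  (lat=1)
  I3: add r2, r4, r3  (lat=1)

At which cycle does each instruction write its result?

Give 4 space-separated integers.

Answer: 4 5 6 6

Derivation:
I0 add r2: issue@1 deps=(None,None) exec_start@1 write@4
I1 mul r4: issue@2 deps=(None,None) exec_start@2 write@5
I2 mul r2: issue@3 deps=(None,1) exec_start@5 write@6
I3 add r2: issue@4 deps=(1,None) exec_start@5 write@6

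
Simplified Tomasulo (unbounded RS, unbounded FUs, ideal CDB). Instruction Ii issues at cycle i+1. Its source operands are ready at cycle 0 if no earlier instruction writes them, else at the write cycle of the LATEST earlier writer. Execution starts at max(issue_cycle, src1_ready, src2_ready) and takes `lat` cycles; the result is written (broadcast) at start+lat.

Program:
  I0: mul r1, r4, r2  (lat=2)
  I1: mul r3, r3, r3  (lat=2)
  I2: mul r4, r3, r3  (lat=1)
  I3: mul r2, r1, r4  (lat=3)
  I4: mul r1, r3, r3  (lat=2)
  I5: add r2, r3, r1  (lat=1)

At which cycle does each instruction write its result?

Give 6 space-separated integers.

I0 mul r1: issue@1 deps=(None,None) exec_start@1 write@3
I1 mul r3: issue@2 deps=(None,None) exec_start@2 write@4
I2 mul r4: issue@3 deps=(1,1) exec_start@4 write@5
I3 mul r2: issue@4 deps=(0,2) exec_start@5 write@8
I4 mul r1: issue@5 deps=(1,1) exec_start@5 write@7
I5 add r2: issue@6 deps=(1,4) exec_start@7 write@8

Answer: 3 4 5 8 7 8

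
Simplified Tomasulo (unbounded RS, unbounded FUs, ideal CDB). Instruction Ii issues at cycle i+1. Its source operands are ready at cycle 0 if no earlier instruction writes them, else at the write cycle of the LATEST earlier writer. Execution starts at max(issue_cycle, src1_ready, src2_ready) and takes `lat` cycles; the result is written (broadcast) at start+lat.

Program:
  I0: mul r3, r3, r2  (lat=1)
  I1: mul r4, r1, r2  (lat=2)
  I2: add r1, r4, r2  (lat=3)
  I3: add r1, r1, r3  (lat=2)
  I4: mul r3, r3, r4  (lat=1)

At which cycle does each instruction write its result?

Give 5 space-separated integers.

Answer: 2 4 7 9 6

Derivation:
I0 mul r3: issue@1 deps=(None,None) exec_start@1 write@2
I1 mul r4: issue@2 deps=(None,None) exec_start@2 write@4
I2 add r1: issue@3 deps=(1,None) exec_start@4 write@7
I3 add r1: issue@4 deps=(2,0) exec_start@7 write@9
I4 mul r3: issue@5 deps=(0,1) exec_start@5 write@6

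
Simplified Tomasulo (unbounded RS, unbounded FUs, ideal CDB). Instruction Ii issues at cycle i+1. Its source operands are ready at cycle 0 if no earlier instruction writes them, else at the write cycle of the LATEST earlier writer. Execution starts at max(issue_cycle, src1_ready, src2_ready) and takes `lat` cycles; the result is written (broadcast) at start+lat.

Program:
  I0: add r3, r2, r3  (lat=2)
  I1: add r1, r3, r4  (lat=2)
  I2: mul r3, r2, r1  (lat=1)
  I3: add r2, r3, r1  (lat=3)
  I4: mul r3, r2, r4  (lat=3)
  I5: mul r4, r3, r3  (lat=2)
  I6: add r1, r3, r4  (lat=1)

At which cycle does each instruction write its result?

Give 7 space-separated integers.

I0 add r3: issue@1 deps=(None,None) exec_start@1 write@3
I1 add r1: issue@2 deps=(0,None) exec_start@3 write@5
I2 mul r3: issue@3 deps=(None,1) exec_start@5 write@6
I3 add r2: issue@4 deps=(2,1) exec_start@6 write@9
I4 mul r3: issue@5 deps=(3,None) exec_start@9 write@12
I5 mul r4: issue@6 deps=(4,4) exec_start@12 write@14
I6 add r1: issue@7 deps=(4,5) exec_start@14 write@15

Answer: 3 5 6 9 12 14 15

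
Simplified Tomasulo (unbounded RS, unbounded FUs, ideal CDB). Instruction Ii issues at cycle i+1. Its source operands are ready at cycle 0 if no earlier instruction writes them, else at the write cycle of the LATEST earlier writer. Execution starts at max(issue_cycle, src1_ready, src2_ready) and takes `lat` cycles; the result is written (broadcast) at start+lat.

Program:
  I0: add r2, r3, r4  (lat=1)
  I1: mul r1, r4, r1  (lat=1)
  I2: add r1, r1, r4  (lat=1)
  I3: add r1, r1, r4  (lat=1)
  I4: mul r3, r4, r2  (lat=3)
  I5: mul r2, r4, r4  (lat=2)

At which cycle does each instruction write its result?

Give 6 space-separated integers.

Answer: 2 3 4 5 8 8

Derivation:
I0 add r2: issue@1 deps=(None,None) exec_start@1 write@2
I1 mul r1: issue@2 deps=(None,None) exec_start@2 write@3
I2 add r1: issue@3 deps=(1,None) exec_start@3 write@4
I3 add r1: issue@4 deps=(2,None) exec_start@4 write@5
I4 mul r3: issue@5 deps=(None,0) exec_start@5 write@8
I5 mul r2: issue@6 deps=(None,None) exec_start@6 write@8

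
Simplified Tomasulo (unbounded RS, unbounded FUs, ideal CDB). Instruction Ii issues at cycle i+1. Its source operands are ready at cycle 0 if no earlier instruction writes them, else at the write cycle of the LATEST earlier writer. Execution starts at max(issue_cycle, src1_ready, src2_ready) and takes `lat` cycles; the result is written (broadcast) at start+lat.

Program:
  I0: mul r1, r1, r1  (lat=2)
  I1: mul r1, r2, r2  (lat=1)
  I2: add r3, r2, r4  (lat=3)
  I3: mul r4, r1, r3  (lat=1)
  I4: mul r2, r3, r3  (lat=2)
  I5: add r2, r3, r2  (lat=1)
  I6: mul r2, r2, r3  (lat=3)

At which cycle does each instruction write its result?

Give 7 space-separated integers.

Answer: 3 3 6 7 8 9 12

Derivation:
I0 mul r1: issue@1 deps=(None,None) exec_start@1 write@3
I1 mul r1: issue@2 deps=(None,None) exec_start@2 write@3
I2 add r3: issue@3 deps=(None,None) exec_start@3 write@6
I3 mul r4: issue@4 deps=(1,2) exec_start@6 write@7
I4 mul r2: issue@5 deps=(2,2) exec_start@6 write@8
I5 add r2: issue@6 deps=(2,4) exec_start@8 write@9
I6 mul r2: issue@7 deps=(5,2) exec_start@9 write@12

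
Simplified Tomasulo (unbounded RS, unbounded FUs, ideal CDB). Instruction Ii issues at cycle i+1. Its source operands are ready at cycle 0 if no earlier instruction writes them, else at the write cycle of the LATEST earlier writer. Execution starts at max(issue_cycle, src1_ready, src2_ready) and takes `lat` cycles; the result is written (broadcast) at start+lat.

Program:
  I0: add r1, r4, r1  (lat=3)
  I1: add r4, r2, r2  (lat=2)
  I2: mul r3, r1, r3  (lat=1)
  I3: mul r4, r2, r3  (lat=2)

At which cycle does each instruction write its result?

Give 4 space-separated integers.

I0 add r1: issue@1 deps=(None,None) exec_start@1 write@4
I1 add r4: issue@2 deps=(None,None) exec_start@2 write@4
I2 mul r3: issue@3 deps=(0,None) exec_start@4 write@5
I3 mul r4: issue@4 deps=(None,2) exec_start@5 write@7

Answer: 4 4 5 7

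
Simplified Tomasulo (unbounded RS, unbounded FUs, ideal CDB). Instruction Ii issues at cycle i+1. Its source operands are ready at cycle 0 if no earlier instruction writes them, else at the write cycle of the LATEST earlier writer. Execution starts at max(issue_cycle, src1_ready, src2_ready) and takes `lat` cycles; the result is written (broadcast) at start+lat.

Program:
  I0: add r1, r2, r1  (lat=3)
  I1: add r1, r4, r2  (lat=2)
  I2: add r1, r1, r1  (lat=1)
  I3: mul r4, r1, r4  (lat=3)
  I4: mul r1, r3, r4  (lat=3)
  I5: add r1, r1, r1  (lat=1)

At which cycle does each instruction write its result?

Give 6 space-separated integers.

Answer: 4 4 5 8 11 12

Derivation:
I0 add r1: issue@1 deps=(None,None) exec_start@1 write@4
I1 add r1: issue@2 deps=(None,None) exec_start@2 write@4
I2 add r1: issue@3 deps=(1,1) exec_start@4 write@5
I3 mul r4: issue@4 deps=(2,None) exec_start@5 write@8
I4 mul r1: issue@5 deps=(None,3) exec_start@8 write@11
I5 add r1: issue@6 deps=(4,4) exec_start@11 write@12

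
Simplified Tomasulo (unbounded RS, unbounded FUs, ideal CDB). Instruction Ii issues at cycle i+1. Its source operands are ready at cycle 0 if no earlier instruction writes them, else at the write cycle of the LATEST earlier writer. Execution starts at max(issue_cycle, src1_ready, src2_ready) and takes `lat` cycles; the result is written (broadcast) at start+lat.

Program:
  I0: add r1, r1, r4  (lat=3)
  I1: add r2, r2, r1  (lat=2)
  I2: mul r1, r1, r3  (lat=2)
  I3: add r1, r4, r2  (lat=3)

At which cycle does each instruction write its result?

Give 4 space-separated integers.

I0 add r1: issue@1 deps=(None,None) exec_start@1 write@4
I1 add r2: issue@2 deps=(None,0) exec_start@4 write@6
I2 mul r1: issue@3 deps=(0,None) exec_start@4 write@6
I3 add r1: issue@4 deps=(None,1) exec_start@6 write@9

Answer: 4 6 6 9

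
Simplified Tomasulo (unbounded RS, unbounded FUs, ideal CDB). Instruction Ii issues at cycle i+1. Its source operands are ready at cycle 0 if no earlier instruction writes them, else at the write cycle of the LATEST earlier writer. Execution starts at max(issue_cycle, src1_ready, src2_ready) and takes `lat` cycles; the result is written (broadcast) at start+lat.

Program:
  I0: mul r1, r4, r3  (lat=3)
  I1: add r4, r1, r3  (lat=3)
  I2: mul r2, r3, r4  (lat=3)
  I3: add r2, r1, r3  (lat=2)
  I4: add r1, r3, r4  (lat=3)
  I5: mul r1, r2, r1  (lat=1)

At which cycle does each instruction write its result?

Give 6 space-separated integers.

Answer: 4 7 10 6 10 11

Derivation:
I0 mul r1: issue@1 deps=(None,None) exec_start@1 write@4
I1 add r4: issue@2 deps=(0,None) exec_start@4 write@7
I2 mul r2: issue@3 deps=(None,1) exec_start@7 write@10
I3 add r2: issue@4 deps=(0,None) exec_start@4 write@6
I4 add r1: issue@5 deps=(None,1) exec_start@7 write@10
I5 mul r1: issue@6 deps=(3,4) exec_start@10 write@11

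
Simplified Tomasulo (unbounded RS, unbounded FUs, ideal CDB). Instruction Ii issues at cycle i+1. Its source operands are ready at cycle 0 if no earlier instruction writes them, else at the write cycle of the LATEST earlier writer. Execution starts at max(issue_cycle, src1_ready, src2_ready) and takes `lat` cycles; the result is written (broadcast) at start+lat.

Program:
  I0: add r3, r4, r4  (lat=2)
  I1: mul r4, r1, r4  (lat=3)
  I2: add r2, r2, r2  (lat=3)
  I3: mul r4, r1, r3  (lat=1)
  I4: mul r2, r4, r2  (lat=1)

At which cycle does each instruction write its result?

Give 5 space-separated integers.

Answer: 3 5 6 5 7

Derivation:
I0 add r3: issue@1 deps=(None,None) exec_start@1 write@3
I1 mul r4: issue@2 deps=(None,None) exec_start@2 write@5
I2 add r2: issue@3 deps=(None,None) exec_start@3 write@6
I3 mul r4: issue@4 deps=(None,0) exec_start@4 write@5
I4 mul r2: issue@5 deps=(3,2) exec_start@6 write@7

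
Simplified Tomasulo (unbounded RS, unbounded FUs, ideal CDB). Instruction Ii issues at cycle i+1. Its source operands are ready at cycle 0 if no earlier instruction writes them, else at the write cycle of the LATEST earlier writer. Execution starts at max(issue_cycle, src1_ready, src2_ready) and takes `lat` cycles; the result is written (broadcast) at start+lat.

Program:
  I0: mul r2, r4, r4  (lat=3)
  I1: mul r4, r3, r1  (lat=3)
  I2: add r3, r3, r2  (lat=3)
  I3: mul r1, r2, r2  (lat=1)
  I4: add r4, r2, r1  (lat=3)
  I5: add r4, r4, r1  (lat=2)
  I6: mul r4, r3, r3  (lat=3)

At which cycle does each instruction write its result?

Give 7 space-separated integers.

I0 mul r2: issue@1 deps=(None,None) exec_start@1 write@4
I1 mul r4: issue@2 deps=(None,None) exec_start@2 write@5
I2 add r3: issue@3 deps=(None,0) exec_start@4 write@7
I3 mul r1: issue@4 deps=(0,0) exec_start@4 write@5
I4 add r4: issue@5 deps=(0,3) exec_start@5 write@8
I5 add r4: issue@6 deps=(4,3) exec_start@8 write@10
I6 mul r4: issue@7 deps=(2,2) exec_start@7 write@10

Answer: 4 5 7 5 8 10 10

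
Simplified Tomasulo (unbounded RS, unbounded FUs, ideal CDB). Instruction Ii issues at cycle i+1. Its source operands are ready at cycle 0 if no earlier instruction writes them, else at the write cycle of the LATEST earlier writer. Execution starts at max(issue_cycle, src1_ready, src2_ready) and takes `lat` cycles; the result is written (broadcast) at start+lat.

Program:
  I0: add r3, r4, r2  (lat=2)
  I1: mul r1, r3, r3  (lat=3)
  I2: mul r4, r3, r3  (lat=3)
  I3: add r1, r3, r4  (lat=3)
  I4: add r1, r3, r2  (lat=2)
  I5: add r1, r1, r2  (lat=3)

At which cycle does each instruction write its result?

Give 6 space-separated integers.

Answer: 3 6 6 9 7 10

Derivation:
I0 add r3: issue@1 deps=(None,None) exec_start@1 write@3
I1 mul r1: issue@2 deps=(0,0) exec_start@3 write@6
I2 mul r4: issue@3 deps=(0,0) exec_start@3 write@6
I3 add r1: issue@4 deps=(0,2) exec_start@6 write@9
I4 add r1: issue@5 deps=(0,None) exec_start@5 write@7
I5 add r1: issue@6 deps=(4,None) exec_start@7 write@10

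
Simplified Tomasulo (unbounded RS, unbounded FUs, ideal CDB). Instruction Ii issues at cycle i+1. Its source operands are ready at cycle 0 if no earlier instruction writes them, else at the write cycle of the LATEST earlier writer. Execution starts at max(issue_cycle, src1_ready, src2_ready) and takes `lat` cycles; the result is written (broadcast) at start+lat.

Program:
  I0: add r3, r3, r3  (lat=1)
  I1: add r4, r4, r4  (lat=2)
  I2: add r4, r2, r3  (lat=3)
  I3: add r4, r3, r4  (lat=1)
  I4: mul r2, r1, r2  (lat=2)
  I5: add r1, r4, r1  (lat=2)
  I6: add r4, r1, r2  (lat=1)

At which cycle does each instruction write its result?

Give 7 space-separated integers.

I0 add r3: issue@1 deps=(None,None) exec_start@1 write@2
I1 add r4: issue@2 deps=(None,None) exec_start@2 write@4
I2 add r4: issue@3 deps=(None,0) exec_start@3 write@6
I3 add r4: issue@4 deps=(0,2) exec_start@6 write@7
I4 mul r2: issue@5 deps=(None,None) exec_start@5 write@7
I5 add r1: issue@6 deps=(3,None) exec_start@7 write@9
I6 add r4: issue@7 deps=(5,4) exec_start@9 write@10

Answer: 2 4 6 7 7 9 10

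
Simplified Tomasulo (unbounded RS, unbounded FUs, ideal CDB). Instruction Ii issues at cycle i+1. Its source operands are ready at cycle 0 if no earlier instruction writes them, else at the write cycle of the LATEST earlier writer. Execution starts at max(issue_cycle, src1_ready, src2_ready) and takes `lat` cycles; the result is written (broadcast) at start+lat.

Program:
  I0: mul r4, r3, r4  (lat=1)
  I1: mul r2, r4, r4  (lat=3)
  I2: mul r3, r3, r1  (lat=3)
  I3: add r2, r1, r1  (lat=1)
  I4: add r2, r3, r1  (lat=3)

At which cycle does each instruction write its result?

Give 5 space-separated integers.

I0 mul r4: issue@1 deps=(None,None) exec_start@1 write@2
I1 mul r2: issue@2 deps=(0,0) exec_start@2 write@5
I2 mul r3: issue@3 deps=(None,None) exec_start@3 write@6
I3 add r2: issue@4 deps=(None,None) exec_start@4 write@5
I4 add r2: issue@5 deps=(2,None) exec_start@6 write@9

Answer: 2 5 6 5 9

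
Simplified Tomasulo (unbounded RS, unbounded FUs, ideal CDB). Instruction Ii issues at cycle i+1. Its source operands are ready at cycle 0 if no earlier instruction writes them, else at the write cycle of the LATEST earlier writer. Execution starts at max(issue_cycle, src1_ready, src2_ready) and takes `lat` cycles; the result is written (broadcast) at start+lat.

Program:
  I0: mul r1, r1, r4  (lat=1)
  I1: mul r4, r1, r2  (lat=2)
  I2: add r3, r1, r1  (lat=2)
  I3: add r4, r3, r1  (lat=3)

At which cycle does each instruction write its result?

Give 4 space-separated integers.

I0 mul r1: issue@1 deps=(None,None) exec_start@1 write@2
I1 mul r4: issue@2 deps=(0,None) exec_start@2 write@4
I2 add r3: issue@3 deps=(0,0) exec_start@3 write@5
I3 add r4: issue@4 deps=(2,0) exec_start@5 write@8

Answer: 2 4 5 8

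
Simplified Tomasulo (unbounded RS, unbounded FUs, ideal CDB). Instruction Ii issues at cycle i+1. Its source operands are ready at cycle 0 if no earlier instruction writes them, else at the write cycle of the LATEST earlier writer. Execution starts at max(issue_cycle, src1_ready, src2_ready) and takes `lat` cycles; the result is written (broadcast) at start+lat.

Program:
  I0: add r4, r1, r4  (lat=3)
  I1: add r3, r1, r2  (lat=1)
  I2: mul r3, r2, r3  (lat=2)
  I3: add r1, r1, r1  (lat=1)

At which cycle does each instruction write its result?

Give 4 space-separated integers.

I0 add r4: issue@1 deps=(None,None) exec_start@1 write@4
I1 add r3: issue@2 deps=(None,None) exec_start@2 write@3
I2 mul r3: issue@3 deps=(None,1) exec_start@3 write@5
I3 add r1: issue@4 deps=(None,None) exec_start@4 write@5

Answer: 4 3 5 5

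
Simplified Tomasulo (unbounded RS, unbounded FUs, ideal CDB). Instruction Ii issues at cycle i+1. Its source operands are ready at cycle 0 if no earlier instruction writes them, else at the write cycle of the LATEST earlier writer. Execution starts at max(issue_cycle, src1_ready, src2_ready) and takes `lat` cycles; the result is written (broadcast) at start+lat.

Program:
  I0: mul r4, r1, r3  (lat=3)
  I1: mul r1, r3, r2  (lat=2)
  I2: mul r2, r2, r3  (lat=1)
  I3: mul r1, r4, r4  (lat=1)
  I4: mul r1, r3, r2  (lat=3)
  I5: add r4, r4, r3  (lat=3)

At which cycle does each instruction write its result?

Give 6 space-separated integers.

Answer: 4 4 4 5 8 9

Derivation:
I0 mul r4: issue@1 deps=(None,None) exec_start@1 write@4
I1 mul r1: issue@2 deps=(None,None) exec_start@2 write@4
I2 mul r2: issue@3 deps=(None,None) exec_start@3 write@4
I3 mul r1: issue@4 deps=(0,0) exec_start@4 write@5
I4 mul r1: issue@5 deps=(None,2) exec_start@5 write@8
I5 add r4: issue@6 deps=(0,None) exec_start@6 write@9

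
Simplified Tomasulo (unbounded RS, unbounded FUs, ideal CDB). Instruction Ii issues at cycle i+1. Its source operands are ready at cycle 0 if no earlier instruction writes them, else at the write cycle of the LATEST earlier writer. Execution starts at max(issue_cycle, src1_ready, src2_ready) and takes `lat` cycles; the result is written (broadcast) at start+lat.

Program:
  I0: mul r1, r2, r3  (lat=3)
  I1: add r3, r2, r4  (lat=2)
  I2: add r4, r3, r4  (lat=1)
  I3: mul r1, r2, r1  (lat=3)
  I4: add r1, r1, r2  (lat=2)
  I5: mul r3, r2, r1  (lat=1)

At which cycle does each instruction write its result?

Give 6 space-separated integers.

I0 mul r1: issue@1 deps=(None,None) exec_start@1 write@4
I1 add r3: issue@2 deps=(None,None) exec_start@2 write@4
I2 add r4: issue@3 deps=(1,None) exec_start@4 write@5
I3 mul r1: issue@4 deps=(None,0) exec_start@4 write@7
I4 add r1: issue@5 deps=(3,None) exec_start@7 write@9
I5 mul r3: issue@6 deps=(None,4) exec_start@9 write@10

Answer: 4 4 5 7 9 10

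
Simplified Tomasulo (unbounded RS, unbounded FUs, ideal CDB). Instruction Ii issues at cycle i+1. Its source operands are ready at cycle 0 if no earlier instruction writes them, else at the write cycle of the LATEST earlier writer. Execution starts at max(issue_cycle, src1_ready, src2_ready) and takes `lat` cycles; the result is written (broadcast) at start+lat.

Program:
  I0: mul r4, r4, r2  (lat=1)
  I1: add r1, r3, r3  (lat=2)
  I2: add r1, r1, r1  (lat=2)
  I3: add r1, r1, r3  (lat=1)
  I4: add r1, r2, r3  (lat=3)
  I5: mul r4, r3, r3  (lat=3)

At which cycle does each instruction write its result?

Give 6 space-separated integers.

Answer: 2 4 6 7 8 9

Derivation:
I0 mul r4: issue@1 deps=(None,None) exec_start@1 write@2
I1 add r1: issue@2 deps=(None,None) exec_start@2 write@4
I2 add r1: issue@3 deps=(1,1) exec_start@4 write@6
I3 add r1: issue@4 deps=(2,None) exec_start@6 write@7
I4 add r1: issue@5 deps=(None,None) exec_start@5 write@8
I5 mul r4: issue@6 deps=(None,None) exec_start@6 write@9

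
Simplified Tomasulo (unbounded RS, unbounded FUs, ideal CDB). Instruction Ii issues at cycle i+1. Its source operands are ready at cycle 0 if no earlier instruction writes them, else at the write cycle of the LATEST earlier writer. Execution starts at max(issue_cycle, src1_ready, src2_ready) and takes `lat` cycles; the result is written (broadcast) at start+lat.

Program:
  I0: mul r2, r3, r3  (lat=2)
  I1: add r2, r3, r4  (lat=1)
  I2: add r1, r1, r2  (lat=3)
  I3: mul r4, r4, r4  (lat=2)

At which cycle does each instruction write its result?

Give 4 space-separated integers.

I0 mul r2: issue@1 deps=(None,None) exec_start@1 write@3
I1 add r2: issue@2 deps=(None,None) exec_start@2 write@3
I2 add r1: issue@3 deps=(None,1) exec_start@3 write@6
I3 mul r4: issue@4 deps=(None,None) exec_start@4 write@6

Answer: 3 3 6 6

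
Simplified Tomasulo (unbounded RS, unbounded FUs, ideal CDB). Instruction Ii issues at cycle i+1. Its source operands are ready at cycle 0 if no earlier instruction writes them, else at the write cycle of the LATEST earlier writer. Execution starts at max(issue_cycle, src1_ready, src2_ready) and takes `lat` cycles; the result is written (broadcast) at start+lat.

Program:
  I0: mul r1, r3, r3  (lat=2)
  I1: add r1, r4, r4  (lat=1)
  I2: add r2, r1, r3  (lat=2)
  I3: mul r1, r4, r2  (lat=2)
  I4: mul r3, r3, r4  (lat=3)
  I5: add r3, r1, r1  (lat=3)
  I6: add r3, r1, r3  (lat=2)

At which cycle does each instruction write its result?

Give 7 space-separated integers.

I0 mul r1: issue@1 deps=(None,None) exec_start@1 write@3
I1 add r1: issue@2 deps=(None,None) exec_start@2 write@3
I2 add r2: issue@3 deps=(1,None) exec_start@3 write@5
I3 mul r1: issue@4 deps=(None,2) exec_start@5 write@7
I4 mul r3: issue@5 deps=(None,None) exec_start@5 write@8
I5 add r3: issue@6 deps=(3,3) exec_start@7 write@10
I6 add r3: issue@7 deps=(3,5) exec_start@10 write@12

Answer: 3 3 5 7 8 10 12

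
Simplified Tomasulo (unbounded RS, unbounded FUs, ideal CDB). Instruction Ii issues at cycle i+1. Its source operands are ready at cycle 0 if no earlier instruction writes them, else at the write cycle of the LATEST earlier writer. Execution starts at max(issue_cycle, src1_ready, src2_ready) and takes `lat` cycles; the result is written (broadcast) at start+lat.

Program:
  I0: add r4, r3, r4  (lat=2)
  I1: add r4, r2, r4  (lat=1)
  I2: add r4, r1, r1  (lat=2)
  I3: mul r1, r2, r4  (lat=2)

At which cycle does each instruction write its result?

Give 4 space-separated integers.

Answer: 3 4 5 7

Derivation:
I0 add r4: issue@1 deps=(None,None) exec_start@1 write@3
I1 add r4: issue@2 deps=(None,0) exec_start@3 write@4
I2 add r4: issue@3 deps=(None,None) exec_start@3 write@5
I3 mul r1: issue@4 deps=(None,2) exec_start@5 write@7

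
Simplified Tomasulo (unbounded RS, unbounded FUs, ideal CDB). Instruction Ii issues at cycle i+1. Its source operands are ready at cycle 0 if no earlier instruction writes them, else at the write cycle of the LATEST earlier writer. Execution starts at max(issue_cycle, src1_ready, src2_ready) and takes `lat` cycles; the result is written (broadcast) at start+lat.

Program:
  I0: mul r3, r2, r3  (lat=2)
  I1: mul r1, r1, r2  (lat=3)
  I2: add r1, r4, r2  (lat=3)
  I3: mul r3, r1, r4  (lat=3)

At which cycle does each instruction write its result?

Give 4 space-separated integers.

I0 mul r3: issue@1 deps=(None,None) exec_start@1 write@3
I1 mul r1: issue@2 deps=(None,None) exec_start@2 write@5
I2 add r1: issue@3 deps=(None,None) exec_start@3 write@6
I3 mul r3: issue@4 deps=(2,None) exec_start@6 write@9

Answer: 3 5 6 9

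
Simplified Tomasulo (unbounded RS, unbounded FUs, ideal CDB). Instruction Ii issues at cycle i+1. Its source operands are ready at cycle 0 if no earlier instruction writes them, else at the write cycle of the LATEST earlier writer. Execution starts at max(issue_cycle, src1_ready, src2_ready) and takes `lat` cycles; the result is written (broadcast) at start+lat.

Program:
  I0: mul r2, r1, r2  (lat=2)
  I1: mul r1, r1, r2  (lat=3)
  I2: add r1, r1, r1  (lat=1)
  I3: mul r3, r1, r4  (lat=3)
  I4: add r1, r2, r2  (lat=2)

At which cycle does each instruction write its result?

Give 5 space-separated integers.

I0 mul r2: issue@1 deps=(None,None) exec_start@1 write@3
I1 mul r1: issue@2 deps=(None,0) exec_start@3 write@6
I2 add r1: issue@3 deps=(1,1) exec_start@6 write@7
I3 mul r3: issue@4 deps=(2,None) exec_start@7 write@10
I4 add r1: issue@5 deps=(0,0) exec_start@5 write@7

Answer: 3 6 7 10 7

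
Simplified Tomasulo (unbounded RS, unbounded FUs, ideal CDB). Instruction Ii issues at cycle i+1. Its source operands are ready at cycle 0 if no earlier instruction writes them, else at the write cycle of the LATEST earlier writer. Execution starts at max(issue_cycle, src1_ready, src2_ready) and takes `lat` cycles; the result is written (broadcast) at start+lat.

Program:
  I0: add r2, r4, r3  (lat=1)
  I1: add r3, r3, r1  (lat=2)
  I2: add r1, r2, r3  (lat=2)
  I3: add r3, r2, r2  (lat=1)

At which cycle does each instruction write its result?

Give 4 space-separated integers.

Answer: 2 4 6 5

Derivation:
I0 add r2: issue@1 deps=(None,None) exec_start@1 write@2
I1 add r3: issue@2 deps=(None,None) exec_start@2 write@4
I2 add r1: issue@3 deps=(0,1) exec_start@4 write@6
I3 add r3: issue@4 deps=(0,0) exec_start@4 write@5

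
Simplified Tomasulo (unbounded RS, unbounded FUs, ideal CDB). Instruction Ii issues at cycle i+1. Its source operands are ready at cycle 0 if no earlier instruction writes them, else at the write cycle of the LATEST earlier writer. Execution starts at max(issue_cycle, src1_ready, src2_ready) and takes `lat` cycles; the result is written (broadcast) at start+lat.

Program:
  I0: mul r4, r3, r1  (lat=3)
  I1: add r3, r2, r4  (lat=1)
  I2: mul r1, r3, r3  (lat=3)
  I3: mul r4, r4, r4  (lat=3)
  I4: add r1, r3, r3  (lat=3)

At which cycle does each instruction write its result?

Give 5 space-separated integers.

I0 mul r4: issue@1 deps=(None,None) exec_start@1 write@4
I1 add r3: issue@2 deps=(None,0) exec_start@4 write@5
I2 mul r1: issue@3 deps=(1,1) exec_start@5 write@8
I3 mul r4: issue@4 deps=(0,0) exec_start@4 write@7
I4 add r1: issue@5 deps=(1,1) exec_start@5 write@8

Answer: 4 5 8 7 8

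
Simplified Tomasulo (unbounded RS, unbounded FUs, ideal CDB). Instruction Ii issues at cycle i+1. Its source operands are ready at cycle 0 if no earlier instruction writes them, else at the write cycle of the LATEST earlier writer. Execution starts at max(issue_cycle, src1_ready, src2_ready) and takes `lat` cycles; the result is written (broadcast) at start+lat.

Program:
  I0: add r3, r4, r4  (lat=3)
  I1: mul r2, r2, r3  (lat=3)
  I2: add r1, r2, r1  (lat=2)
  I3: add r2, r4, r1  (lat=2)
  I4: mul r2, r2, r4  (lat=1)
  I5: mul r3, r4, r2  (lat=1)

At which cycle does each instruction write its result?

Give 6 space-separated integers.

Answer: 4 7 9 11 12 13

Derivation:
I0 add r3: issue@1 deps=(None,None) exec_start@1 write@4
I1 mul r2: issue@2 deps=(None,0) exec_start@4 write@7
I2 add r1: issue@3 deps=(1,None) exec_start@7 write@9
I3 add r2: issue@4 deps=(None,2) exec_start@9 write@11
I4 mul r2: issue@5 deps=(3,None) exec_start@11 write@12
I5 mul r3: issue@6 deps=(None,4) exec_start@12 write@13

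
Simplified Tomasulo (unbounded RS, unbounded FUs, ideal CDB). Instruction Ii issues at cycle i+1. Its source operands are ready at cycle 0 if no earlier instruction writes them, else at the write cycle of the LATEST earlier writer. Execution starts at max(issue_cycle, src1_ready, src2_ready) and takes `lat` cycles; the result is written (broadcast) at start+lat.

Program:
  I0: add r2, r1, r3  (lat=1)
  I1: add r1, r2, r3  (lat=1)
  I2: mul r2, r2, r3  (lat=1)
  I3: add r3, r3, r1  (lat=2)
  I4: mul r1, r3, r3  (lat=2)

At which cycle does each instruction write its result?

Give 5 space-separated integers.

I0 add r2: issue@1 deps=(None,None) exec_start@1 write@2
I1 add r1: issue@2 deps=(0,None) exec_start@2 write@3
I2 mul r2: issue@3 deps=(0,None) exec_start@3 write@4
I3 add r3: issue@4 deps=(None,1) exec_start@4 write@6
I4 mul r1: issue@5 deps=(3,3) exec_start@6 write@8

Answer: 2 3 4 6 8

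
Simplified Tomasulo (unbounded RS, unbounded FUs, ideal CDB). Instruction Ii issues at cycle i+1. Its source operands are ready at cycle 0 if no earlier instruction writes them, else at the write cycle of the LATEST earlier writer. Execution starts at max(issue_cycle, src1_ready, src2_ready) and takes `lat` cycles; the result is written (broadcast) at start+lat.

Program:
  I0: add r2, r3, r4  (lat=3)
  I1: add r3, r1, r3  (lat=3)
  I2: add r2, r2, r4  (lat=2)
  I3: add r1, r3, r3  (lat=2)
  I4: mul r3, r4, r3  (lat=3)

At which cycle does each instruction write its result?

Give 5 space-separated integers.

Answer: 4 5 6 7 8

Derivation:
I0 add r2: issue@1 deps=(None,None) exec_start@1 write@4
I1 add r3: issue@2 deps=(None,None) exec_start@2 write@5
I2 add r2: issue@3 deps=(0,None) exec_start@4 write@6
I3 add r1: issue@4 deps=(1,1) exec_start@5 write@7
I4 mul r3: issue@5 deps=(None,1) exec_start@5 write@8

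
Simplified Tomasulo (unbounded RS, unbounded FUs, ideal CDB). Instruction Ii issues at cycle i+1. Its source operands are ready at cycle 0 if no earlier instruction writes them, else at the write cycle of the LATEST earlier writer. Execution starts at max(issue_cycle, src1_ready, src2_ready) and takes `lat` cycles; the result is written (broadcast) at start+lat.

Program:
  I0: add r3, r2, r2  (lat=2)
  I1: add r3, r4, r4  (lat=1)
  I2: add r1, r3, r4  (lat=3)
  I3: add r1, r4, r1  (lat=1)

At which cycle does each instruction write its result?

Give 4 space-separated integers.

I0 add r3: issue@1 deps=(None,None) exec_start@1 write@3
I1 add r3: issue@2 deps=(None,None) exec_start@2 write@3
I2 add r1: issue@3 deps=(1,None) exec_start@3 write@6
I3 add r1: issue@4 deps=(None,2) exec_start@6 write@7

Answer: 3 3 6 7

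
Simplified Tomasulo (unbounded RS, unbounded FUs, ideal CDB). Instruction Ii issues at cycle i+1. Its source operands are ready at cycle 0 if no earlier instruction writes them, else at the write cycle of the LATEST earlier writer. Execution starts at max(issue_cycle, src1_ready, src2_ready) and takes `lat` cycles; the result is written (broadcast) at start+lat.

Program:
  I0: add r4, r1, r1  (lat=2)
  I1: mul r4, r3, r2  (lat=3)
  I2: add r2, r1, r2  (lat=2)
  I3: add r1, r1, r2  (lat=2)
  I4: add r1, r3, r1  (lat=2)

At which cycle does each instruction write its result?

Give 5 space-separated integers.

I0 add r4: issue@1 deps=(None,None) exec_start@1 write@3
I1 mul r4: issue@2 deps=(None,None) exec_start@2 write@5
I2 add r2: issue@3 deps=(None,None) exec_start@3 write@5
I3 add r1: issue@4 deps=(None,2) exec_start@5 write@7
I4 add r1: issue@5 deps=(None,3) exec_start@7 write@9

Answer: 3 5 5 7 9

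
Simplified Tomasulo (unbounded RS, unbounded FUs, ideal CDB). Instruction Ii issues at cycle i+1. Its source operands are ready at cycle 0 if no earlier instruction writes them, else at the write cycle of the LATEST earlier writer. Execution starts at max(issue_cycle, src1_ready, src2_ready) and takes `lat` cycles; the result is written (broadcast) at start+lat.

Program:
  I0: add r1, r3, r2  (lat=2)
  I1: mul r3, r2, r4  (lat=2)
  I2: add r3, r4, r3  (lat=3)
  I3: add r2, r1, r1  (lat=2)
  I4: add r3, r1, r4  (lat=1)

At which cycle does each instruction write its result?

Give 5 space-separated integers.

I0 add r1: issue@1 deps=(None,None) exec_start@1 write@3
I1 mul r3: issue@2 deps=(None,None) exec_start@2 write@4
I2 add r3: issue@3 deps=(None,1) exec_start@4 write@7
I3 add r2: issue@4 deps=(0,0) exec_start@4 write@6
I4 add r3: issue@5 deps=(0,None) exec_start@5 write@6

Answer: 3 4 7 6 6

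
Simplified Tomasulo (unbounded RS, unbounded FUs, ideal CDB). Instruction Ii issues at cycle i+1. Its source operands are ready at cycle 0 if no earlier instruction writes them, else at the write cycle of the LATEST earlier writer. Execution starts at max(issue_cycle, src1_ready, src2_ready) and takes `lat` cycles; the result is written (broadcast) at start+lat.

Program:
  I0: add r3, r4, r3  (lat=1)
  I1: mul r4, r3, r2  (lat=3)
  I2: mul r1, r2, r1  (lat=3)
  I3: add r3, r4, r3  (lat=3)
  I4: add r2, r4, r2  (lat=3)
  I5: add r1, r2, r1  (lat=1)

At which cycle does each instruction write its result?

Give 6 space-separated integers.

Answer: 2 5 6 8 8 9

Derivation:
I0 add r3: issue@1 deps=(None,None) exec_start@1 write@2
I1 mul r4: issue@2 deps=(0,None) exec_start@2 write@5
I2 mul r1: issue@3 deps=(None,None) exec_start@3 write@6
I3 add r3: issue@4 deps=(1,0) exec_start@5 write@8
I4 add r2: issue@5 deps=(1,None) exec_start@5 write@8
I5 add r1: issue@6 deps=(4,2) exec_start@8 write@9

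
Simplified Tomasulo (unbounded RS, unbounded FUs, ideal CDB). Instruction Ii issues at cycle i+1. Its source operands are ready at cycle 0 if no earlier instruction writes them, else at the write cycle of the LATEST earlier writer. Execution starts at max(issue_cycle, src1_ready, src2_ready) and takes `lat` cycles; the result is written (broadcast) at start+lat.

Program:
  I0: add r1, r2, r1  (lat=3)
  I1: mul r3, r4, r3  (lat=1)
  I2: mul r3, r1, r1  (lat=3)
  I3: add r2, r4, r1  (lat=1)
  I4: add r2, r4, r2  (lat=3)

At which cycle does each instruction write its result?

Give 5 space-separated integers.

Answer: 4 3 7 5 8

Derivation:
I0 add r1: issue@1 deps=(None,None) exec_start@1 write@4
I1 mul r3: issue@2 deps=(None,None) exec_start@2 write@3
I2 mul r3: issue@3 deps=(0,0) exec_start@4 write@7
I3 add r2: issue@4 deps=(None,0) exec_start@4 write@5
I4 add r2: issue@5 deps=(None,3) exec_start@5 write@8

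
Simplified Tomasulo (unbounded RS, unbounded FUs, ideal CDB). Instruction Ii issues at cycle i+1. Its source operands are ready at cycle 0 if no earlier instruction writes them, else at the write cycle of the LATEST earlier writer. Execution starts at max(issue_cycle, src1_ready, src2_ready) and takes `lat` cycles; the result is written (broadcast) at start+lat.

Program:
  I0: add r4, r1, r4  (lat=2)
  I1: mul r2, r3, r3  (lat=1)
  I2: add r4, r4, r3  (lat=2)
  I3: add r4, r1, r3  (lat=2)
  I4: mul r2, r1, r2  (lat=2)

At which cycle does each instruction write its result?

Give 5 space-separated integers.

I0 add r4: issue@1 deps=(None,None) exec_start@1 write@3
I1 mul r2: issue@2 deps=(None,None) exec_start@2 write@3
I2 add r4: issue@3 deps=(0,None) exec_start@3 write@5
I3 add r4: issue@4 deps=(None,None) exec_start@4 write@6
I4 mul r2: issue@5 deps=(None,1) exec_start@5 write@7

Answer: 3 3 5 6 7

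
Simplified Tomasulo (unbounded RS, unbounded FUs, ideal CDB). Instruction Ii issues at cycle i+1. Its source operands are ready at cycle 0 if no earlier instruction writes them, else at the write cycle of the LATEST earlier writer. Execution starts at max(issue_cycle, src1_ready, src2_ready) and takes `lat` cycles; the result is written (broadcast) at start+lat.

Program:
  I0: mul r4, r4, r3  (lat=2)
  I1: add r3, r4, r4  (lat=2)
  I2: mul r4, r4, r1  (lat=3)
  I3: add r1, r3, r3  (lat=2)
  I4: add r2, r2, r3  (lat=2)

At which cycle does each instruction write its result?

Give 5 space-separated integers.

I0 mul r4: issue@1 deps=(None,None) exec_start@1 write@3
I1 add r3: issue@2 deps=(0,0) exec_start@3 write@5
I2 mul r4: issue@3 deps=(0,None) exec_start@3 write@6
I3 add r1: issue@4 deps=(1,1) exec_start@5 write@7
I4 add r2: issue@5 deps=(None,1) exec_start@5 write@7

Answer: 3 5 6 7 7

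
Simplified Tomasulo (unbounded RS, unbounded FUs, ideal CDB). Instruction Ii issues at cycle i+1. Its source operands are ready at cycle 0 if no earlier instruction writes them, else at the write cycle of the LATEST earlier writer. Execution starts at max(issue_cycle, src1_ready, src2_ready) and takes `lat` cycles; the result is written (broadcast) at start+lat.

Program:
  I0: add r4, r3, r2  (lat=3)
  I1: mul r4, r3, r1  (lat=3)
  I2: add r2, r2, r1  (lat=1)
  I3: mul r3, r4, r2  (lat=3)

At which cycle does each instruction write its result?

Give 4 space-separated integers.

I0 add r4: issue@1 deps=(None,None) exec_start@1 write@4
I1 mul r4: issue@2 deps=(None,None) exec_start@2 write@5
I2 add r2: issue@3 deps=(None,None) exec_start@3 write@4
I3 mul r3: issue@4 deps=(1,2) exec_start@5 write@8

Answer: 4 5 4 8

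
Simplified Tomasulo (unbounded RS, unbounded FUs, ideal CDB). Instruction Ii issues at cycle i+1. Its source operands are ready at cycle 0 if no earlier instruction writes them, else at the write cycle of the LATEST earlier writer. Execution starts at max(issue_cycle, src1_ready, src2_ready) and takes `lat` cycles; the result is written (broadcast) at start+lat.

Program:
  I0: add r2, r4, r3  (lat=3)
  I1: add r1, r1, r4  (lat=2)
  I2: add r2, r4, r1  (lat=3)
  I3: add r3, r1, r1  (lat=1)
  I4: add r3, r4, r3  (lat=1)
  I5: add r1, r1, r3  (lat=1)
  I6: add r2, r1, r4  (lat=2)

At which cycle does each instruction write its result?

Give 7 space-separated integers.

I0 add r2: issue@1 deps=(None,None) exec_start@1 write@4
I1 add r1: issue@2 deps=(None,None) exec_start@2 write@4
I2 add r2: issue@3 deps=(None,1) exec_start@4 write@7
I3 add r3: issue@4 deps=(1,1) exec_start@4 write@5
I4 add r3: issue@5 deps=(None,3) exec_start@5 write@6
I5 add r1: issue@6 deps=(1,4) exec_start@6 write@7
I6 add r2: issue@7 deps=(5,None) exec_start@7 write@9

Answer: 4 4 7 5 6 7 9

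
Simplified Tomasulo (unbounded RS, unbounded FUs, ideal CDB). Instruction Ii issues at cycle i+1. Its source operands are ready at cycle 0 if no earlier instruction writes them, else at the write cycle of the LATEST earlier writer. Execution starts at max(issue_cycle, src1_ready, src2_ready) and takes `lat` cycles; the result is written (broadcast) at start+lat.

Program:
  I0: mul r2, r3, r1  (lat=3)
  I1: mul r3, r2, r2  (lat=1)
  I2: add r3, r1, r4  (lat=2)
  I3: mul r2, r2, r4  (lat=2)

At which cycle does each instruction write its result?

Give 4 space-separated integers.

I0 mul r2: issue@1 deps=(None,None) exec_start@1 write@4
I1 mul r3: issue@2 deps=(0,0) exec_start@4 write@5
I2 add r3: issue@3 deps=(None,None) exec_start@3 write@5
I3 mul r2: issue@4 deps=(0,None) exec_start@4 write@6

Answer: 4 5 5 6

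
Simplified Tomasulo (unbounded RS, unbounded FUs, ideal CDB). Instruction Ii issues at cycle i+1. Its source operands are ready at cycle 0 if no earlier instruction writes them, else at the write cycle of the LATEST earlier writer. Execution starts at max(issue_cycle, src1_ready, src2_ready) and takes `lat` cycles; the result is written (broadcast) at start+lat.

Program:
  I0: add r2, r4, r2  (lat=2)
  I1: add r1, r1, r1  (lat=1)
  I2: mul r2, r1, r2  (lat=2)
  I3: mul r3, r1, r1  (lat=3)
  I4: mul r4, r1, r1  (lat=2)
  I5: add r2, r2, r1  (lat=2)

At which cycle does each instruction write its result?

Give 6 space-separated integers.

I0 add r2: issue@1 deps=(None,None) exec_start@1 write@3
I1 add r1: issue@2 deps=(None,None) exec_start@2 write@3
I2 mul r2: issue@3 deps=(1,0) exec_start@3 write@5
I3 mul r3: issue@4 deps=(1,1) exec_start@4 write@7
I4 mul r4: issue@5 deps=(1,1) exec_start@5 write@7
I5 add r2: issue@6 deps=(2,1) exec_start@6 write@8

Answer: 3 3 5 7 7 8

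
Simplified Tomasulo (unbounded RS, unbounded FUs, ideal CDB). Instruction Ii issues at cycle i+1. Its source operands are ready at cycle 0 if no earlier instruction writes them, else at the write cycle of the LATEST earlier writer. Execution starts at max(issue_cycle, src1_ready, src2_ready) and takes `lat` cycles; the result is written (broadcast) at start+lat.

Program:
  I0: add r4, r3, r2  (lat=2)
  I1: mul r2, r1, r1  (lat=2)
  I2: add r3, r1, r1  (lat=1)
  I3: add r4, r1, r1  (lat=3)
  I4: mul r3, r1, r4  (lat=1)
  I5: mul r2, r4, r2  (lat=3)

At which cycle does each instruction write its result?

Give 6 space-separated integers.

I0 add r4: issue@1 deps=(None,None) exec_start@1 write@3
I1 mul r2: issue@2 deps=(None,None) exec_start@2 write@4
I2 add r3: issue@3 deps=(None,None) exec_start@3 write@4
I3 add r4: issue@4 deps=(None,None) exec_start@4 write@7
I4 mul r3: issue@5 deps=(None,3) exec_start@7 write@8
I5 mul r2: issue@6 deps=(3,1) exec_start@7 write@10

Answer: 3 4 4 7 8 10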